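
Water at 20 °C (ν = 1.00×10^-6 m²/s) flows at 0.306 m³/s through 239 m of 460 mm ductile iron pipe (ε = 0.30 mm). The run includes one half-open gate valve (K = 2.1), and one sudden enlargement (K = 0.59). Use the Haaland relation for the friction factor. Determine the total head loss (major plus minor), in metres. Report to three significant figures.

V = 4Q/(πD²) = 1.841 m/s; V²/2g = 0.1728 m
Re = 8.47×10^5, ε/D = 6.52×10^-4 → f = 0.01820 (Haaland)
Major: h_f = f(L/D)·V²/2g = 0.01820·519.6·0.1728 = 1.634 m
Minor: ΣK = 2.69; h_m = ΣK·V²/2g = 0.4648 m
Total H_L = 1.634 + 0.4648 = 2.099 m

H_L ≈ 2.10 m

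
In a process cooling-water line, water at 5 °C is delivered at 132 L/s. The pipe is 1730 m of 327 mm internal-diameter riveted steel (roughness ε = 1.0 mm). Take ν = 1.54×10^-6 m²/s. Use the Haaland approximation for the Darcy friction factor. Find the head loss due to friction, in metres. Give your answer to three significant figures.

h_f ≈ 17.8 m

V = 4Q/(πD²) = 4·0.132/(π·0.327²) = 1.572 m/s
Re = VD/ν = 1.572·0.327/1.54×10^-6 = 3.34×10^5 → turbulent
ε/D = 1.0/327 = 0.00306
Haaland: f = 0.02672
h_f = f(L/D)V²/(2g) = 0.02672·(1730/0.327)·1.572²/(2·9.81) = 17.80 m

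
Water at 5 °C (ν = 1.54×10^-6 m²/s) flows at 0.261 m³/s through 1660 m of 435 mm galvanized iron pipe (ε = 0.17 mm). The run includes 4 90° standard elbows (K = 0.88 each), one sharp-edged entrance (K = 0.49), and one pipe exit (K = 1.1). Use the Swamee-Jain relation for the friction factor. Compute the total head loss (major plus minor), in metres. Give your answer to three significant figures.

V = 4Q/(πD²) = 1.756 m/s; V²/2g = 0.1572 m
Re = 4.96×10^5, ε/D = 3.91×10^-4 → f = 0.01706 (Swamee-Jain)
Major: h_f = f(L/D)·V²/2g = 0.01706·3816·0.1572 = 10.23 m
Minor: ΣK = 5.11; h_m = ΣK·V²/2g = 0.8033 m
Total H_L = 10.23 + 0.8033 = 11.04 m

H_L ≈ 11.0 m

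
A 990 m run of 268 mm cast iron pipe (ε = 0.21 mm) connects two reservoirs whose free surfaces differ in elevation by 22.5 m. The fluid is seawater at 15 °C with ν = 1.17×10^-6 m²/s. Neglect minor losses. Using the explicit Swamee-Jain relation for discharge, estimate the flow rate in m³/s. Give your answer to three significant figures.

Swamee-Jain (Type II): Q = -0.965·√(gD⁵h_f/L)·ln[ε/(3.7D) + √(3.17ν²L/(gD³h_f))]
√(gD⁵h_f/L) = √(9.81·0.268⁵·22.5/990) = 0.01756
ε/(3.7D) = 2.12×10^-4; √(3.17ν²L/(gD³h_f)) = 3.18×10^-5
Q = -0.965·0.01756·ln(2.436×10^-4) = 0.1410 m³/s
Check: V = 2.50 m/s, Re = 5.72×10^5, f = 0.01926, h_f = 22.6 m ≈ 22.5 m ✓

Q ≈ 0.141 m³/s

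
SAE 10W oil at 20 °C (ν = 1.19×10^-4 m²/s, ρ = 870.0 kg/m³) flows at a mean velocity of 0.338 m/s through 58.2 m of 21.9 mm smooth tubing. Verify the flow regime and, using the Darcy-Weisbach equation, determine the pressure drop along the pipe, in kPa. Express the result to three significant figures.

Re = VD/ν = 0.338·0.02190/1.19×10^-4 = 62.2 → laminar (Re < 2300)
f = 64/Re = 1.029
h_f = f(L/D)V²/(2g) = 1.029·(58.2/0.02190)·0.338²/(2·9.81) = 15.92 m
Δp = ρg·h_f = 870.0·9.81·15.92 = 135.9 kPa

Δp ≈ 136 kPa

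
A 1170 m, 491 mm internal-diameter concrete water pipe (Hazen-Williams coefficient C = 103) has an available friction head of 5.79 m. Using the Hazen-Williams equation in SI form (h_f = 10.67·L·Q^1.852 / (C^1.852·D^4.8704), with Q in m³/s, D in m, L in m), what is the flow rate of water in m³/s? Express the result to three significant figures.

Rearranging: Q = [h_f·C^1.852·D^4.8704 / (10.67·L)]^(1/1.852)
Q = [5.79·103^1.852·0.491^4.8704 / (10.67·1170)]^0.540 = 0.2514 m³/s

Q ≈ 0.251 m³/s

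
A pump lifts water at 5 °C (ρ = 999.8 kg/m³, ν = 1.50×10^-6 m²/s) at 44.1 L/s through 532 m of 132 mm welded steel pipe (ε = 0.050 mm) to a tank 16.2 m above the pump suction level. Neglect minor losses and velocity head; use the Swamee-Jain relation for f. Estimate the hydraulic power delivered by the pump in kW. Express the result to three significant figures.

V = 4Q/(πD²) = 3.223 m/s; Re = 2.84×10^5; ε/D = 3.79×10^-4; f = 0.01767
h_f = f(L/D)V²/2g = 37.70 m
Total head H = z + h_f = 16.2 + 37.70 = 53.90 m
P_hyd = ρgQH = 999.8·9.81·0.0441·53.90 = 23.32 kW

P_hyd ≈ 23.3 kW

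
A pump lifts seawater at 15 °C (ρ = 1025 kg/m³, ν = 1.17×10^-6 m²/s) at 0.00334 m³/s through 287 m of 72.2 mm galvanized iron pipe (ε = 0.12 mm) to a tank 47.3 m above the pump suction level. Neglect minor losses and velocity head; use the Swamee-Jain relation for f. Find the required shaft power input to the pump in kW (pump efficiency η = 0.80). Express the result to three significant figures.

P_shaft ≈ 2.13 kW

V = 4Q/(πD²) = 0.8158 m/s; Re = 5.03×10^4; ε/D = 0.00166; f = 0.02594
h_f = f(L/D)V²/2g = 3.497 m
Total head H = z + h_f = 47.3 + 3.497 = 50.80 m
P_hyd = ρgQH = 1025·9.81·0.00334·50.80 = 1.706 kW
P_shaft = P_hyd/η = 1.706/0.80 = 2.133 kW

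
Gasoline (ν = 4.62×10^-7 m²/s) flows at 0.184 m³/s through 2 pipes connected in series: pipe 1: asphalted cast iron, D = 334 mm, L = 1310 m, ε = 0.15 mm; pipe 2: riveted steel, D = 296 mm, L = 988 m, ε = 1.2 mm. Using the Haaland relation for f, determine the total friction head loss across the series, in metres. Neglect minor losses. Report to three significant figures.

H ≈ 49.5 m

Pipe 1: V = 2.100 m/s, Re = 1.52×10^6, ε/D = 4.49×10^-4, f = 0.01665, h_1 = f(L/D)V²/2g = 14.68 m
Pipe 2: V = 2.674 m/s, Re = 1.71×10^6, ε/D = 0.00405, f = 0.02864, h_2 = f(L/D)V²/2g = 34.84 m
Series → Q common, losses add: H = Σh = 49.52 m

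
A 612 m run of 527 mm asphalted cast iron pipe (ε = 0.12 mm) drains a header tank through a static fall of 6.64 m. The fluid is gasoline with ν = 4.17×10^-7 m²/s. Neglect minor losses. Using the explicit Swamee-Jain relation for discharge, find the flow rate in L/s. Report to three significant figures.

Q ≈ 610 L/s

Swamee-Jain (Type II): Q = -0.965·√(gD⁵h_f/L)·ln[ε/(3.7D) + √(3.17ν²L/(gD³h_f))]
√(gD⁵h_f/L) = √(9.81·0.527⁵·6.64/612) = 0.06578
ε/(3.7D) = 6.15×10^-5; √(3.17ν²L/(gD³h_f)) = 5.95×10^-6
Q = -0.965·0.06578·ln(6.749×10^-5) = 0.6096 m³/s
Check: V = 2.79 m/s, Re = 3.53×10^6, f = 0.01443, h_f = 6.67 m ≈ 6.64 m ✓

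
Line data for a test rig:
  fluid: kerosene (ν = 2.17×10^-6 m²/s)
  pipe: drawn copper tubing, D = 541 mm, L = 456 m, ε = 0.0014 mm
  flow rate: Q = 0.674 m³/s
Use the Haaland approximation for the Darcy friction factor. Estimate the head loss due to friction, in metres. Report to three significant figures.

V = 4Q/(πD²) = 4·0.674/(π·0.541²) = 2.932 m/s
Re = VD/ν = 2.932·0.541/2.17×10^-6 = 7.31×10^5 → turbulent
ε/D = 0.0014/541 = 2.59×10^-6
Haaland: f = 0.01226
h_f = f(L/D)V²/(2g) = 0.01226·(456/0.541)·2.932²/(2·9.81) = 4.526 m

h_f ≈ 4.53 m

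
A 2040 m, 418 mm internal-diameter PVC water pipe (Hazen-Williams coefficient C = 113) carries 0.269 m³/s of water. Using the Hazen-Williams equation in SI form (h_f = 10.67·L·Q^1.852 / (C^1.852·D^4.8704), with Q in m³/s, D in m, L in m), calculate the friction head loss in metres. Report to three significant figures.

h_f = 10.67·2040·0.269^1.852 / (113^1.852·0.418^4.8704) = 21.11 m

h_f ≈ 21.1 m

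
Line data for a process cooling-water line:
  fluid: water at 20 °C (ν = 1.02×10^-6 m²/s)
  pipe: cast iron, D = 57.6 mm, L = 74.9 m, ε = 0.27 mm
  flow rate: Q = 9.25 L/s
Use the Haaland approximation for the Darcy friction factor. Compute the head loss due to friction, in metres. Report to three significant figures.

V = 4Q/(πD²) = 4·0.00925/(π·0.0576²) = 3.550 m/s
Re = VD/ν = 3.550·0.0576/1.02×10^-6 = 2.00×10^5 → turbulent
ε/D = 0.27/57.6 = 0.00469
Haaland: f = 0.03029
h_f = f(L/D)V²/(2g) = 0.03029·(74.9/0.0576)·3.550²/(2·9.81) = 25.30 m

h_f ≈ 25.3 m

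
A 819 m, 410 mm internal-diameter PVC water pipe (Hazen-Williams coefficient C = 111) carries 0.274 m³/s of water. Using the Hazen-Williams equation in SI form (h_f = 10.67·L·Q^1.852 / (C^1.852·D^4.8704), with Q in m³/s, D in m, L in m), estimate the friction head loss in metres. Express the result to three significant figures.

h_f ≈ 9.96 m

h_f = 10.67·819·0.274^1.852 / (111^1.852·0.410^4.8704) = 9.957 m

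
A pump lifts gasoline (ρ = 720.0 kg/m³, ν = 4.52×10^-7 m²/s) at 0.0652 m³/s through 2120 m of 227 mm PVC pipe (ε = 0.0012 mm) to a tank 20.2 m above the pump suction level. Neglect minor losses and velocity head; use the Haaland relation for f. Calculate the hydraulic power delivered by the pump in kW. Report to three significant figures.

P_hyd ≈ 16.2 kW

V = 4Q/(πD²) = 1.611 m/s; Re = 8.09×10^5; ε/D = 5.29×10^-6; f = 0.01209
h_f = f(L/D)V²/2g = 14.93 m
Total head H = z + h_f = 20.2 + 14.93 = 35.13 m
P_hyd = ρgQH = 720.0·9.81·0.0652·35.13 = 16.18 kW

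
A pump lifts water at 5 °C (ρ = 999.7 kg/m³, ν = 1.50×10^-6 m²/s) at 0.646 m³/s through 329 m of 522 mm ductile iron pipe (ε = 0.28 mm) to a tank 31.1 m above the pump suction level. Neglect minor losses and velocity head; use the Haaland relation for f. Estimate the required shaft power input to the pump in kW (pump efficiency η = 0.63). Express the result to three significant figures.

P_shaft ≈ 364 kW

V = 4Q/(πD²) = 3.019 m/s; Re = 1.05×10^6; ε/D = 5.36×10^-4; f = 0.01740
h_f = f(L/D)V²/2g = 5.093 m
Total head H = z + h_f = 31.1 + 5.093 = 36.19 m
P_hyd = ρgQH = 999.7·9.81·0.646·36.19 = 229.3 kW
P_shaft = P_hyd/η = 229.3/0.63 = 364.0 kW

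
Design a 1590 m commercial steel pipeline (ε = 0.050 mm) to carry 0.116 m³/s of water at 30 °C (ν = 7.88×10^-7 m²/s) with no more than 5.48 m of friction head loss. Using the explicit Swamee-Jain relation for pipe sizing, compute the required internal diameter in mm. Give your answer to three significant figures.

D ≈ 348 mm

Swamee-Jain (Type III): D = 0.66·[ε^1.25·(LQ²/(gh_f))^4.75 + ν·Q^9.4·(L/(gh_f))^5.2]^0.04
LQ²/(gh_f) = 0.3980; L/(gh_f) = 29.58
Term 1 = ε^1.25·(…)^4.75 = 5.29×10^-8; Term 2 = ν·Q^9.4·(…)^5.2 = 5.64×10^-8
D = 0.66·(5.29×10^-8 + 5.64×10^-8)^0.04 = 0.3476 m = 348 mm
Check: V = 1.22 m/s, Re = 5.39×10^5, f = 0.01484, h_f = 5.17 m ≈ 5.48 m ✓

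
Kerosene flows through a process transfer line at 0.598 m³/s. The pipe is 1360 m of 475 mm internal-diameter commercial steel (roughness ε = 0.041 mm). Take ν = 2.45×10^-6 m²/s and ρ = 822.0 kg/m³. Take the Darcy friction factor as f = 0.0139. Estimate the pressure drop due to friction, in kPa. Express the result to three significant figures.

V = 4Q/(πD²) = 4·0.598/(π·0.475²) = 3.375 m/s
h_f = f(L/D)V²/(2g) = 0.01390·(1360/0.475)·3.375²/(2·9.81) = 23.10 m
Δp = ρg·h_f = 822.0·9.81·23.10 = 186.3 kPa

Δp ≈ 186 kPa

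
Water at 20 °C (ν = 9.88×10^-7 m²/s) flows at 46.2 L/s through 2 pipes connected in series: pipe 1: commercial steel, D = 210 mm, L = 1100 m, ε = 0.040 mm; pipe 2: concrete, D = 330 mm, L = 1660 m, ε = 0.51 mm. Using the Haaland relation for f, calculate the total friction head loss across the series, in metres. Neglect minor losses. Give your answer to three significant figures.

H ≈ 9.36 m

Pipe 1: V = 1.334 m/s, Re = 2.84×10^5, ε/D = 1.90×10^-4, f = 0.01609, h_1 = f(L/D)V²/2g = 7.643 m
Pipe 2: V = 0.5402 m/s, Re = 1.80×10^5, ε/D = 0.00155, f = 0.02296, h_2 = f(L/D)V²/2g = 1.718 m
Series → Q common, losses add: H = Σh = 9.361 m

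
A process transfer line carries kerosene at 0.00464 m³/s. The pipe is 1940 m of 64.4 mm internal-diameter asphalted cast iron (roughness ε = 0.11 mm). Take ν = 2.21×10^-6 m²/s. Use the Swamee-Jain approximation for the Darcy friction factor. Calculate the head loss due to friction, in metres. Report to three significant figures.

V = 4Q/(πD²) = 4·0.00464/(π·0.0644²) = 1.424 m/s
Re = VD/ν = 1.424·0.0644/2.21×10^-6 = 4.15×10^4 → turbulent
ε/D = 0.11/64.4 = 0.00171
Swamee-Jain: f = 0.02662
h_f = f(L/D)V²/(2g) = 0.02662·(1940/0.0644)·1.424²/(2·9.81) = 82.94 m

h_f ≈ 82.9 m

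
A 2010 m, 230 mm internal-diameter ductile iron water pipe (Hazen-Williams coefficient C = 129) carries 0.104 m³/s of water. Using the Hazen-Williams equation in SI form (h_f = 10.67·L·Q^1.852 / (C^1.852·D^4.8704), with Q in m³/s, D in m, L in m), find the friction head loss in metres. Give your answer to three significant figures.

h_f = 10.67·2010·0.104^1.852 / (129^1.852·0.230^4.8704) = 51.37 m

h_f ≈ 51.4 m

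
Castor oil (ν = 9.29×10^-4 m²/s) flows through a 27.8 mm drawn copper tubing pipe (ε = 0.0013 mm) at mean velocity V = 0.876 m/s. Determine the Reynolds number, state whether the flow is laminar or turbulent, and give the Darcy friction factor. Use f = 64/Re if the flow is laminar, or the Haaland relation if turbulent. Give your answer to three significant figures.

Re = VD/ν = 0.8760·0.0278/9.29×10^-4 = 26.2
Re < 2300 → laminar → f = 64/Re = 2.441

Re ≈ 26.2; laminar; f = 64/Re ≈ 2.44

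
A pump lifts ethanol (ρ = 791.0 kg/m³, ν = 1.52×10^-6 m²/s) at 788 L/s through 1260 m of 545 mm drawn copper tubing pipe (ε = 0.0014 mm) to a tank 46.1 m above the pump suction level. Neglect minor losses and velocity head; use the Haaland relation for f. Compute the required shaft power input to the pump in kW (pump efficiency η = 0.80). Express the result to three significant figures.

V = 4Q/(πD²) = 3.378 m/s; Re = 1.21×10^6; ε/D = 2.57×10^-6; f = 0.01127
h_f = f(L/D)V²/2g = 15.15 m
Total head H = z + h_f = 46.1 + 15.15 = 61.25 m
P_hyd = ρgQH = 791.0·9.81·0.788·61.25 = 374.5 kW
P_shaft = P_hyd/η = 374.5/0.80 = 468.2 kW

P_shaft ≈ 468 kW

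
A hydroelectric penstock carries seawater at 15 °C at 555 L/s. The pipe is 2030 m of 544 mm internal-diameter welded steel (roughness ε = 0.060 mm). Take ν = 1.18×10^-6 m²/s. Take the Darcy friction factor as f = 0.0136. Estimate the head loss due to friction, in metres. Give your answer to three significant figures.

V = 4Q/(πD²) = 4·0.555/(π·0.544²) = 2.388 m/s
h_f = f(L/D)V²/(2g) = 0.01360·(2030/0.544)·2.388²/(2·9.81) = 14.75 m

h_f ≈ 14.7 m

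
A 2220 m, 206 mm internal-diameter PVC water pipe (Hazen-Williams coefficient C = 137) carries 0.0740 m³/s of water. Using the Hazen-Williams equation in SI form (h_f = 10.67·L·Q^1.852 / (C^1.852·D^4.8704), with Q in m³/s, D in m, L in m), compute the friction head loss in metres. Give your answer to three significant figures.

h_f = 10.67·2220·0.0740^1.852 / (137^1.852·0.206^4.8704) = 46.22 m

h_f ≈ 46.2 m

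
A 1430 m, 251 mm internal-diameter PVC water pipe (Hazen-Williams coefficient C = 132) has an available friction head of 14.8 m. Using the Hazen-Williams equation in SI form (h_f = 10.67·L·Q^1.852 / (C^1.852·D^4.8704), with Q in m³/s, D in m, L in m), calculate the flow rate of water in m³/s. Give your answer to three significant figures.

Rearranging: Q = [h_f·C^1.852·D^4.8704 / (10.67·L)]^(1/1.852)
Q = [14.8·132^1.852·0.251^4.8704 / (10.67·1430)]^0.540 = 0.08219 m³/s

Q ≈ 0.0822 m³/s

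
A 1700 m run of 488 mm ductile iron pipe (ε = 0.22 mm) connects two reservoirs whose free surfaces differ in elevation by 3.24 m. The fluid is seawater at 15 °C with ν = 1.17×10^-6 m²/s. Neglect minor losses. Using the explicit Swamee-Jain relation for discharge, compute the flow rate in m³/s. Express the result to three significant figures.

Q ≈ 0.191 m³/s

Swamee-Jain (Type II): Q = -0.965·√(gD⁵h_f/L)·ln[ε/(3.7D) + √(3.17ν²L/(gD³h_f))]
√(gD⁵h_f/L) = √(9.81·0.488⁵·3.24/1700) = 0.02275
ε/(3.7D) = 1.22×10^-4; √(3.17ν²L/(gD³h_f)) = 4.47×10^-5
Q = -0.965·0.02275·ln(1.665×10^-4) = 0.1910 m³/s
Check: V = 1.02 m/s, Re = 4.26×10^5, f = 0.01762, h_f = 3.26 m ≈ 3.24 m ✓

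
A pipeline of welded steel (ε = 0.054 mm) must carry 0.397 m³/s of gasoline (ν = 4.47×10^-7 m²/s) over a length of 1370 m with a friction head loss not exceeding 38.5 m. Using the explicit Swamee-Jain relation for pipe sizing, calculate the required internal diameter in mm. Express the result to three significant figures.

D ≈ 366 mm

Swamee-Jain (Type III): D = 0.66·[ε^1.25·(LQ²/(gh_f))^4.75 + ν·Q^9.4·(L/(gh_f))^5.2]^0.04
LQ²/(gh_f) = 0.5717; L/(gh_f) = 3.627
Term 1 = ε^1.25·(…)^4.75 = 3.25×10^-7; Term 2 = ν·Q^9.4·(…)^5.2 = 6.15×10^-8
D = 0.66·(3.25×10^-7 + 6.15×10^-8)^0.04 = 0.3656 m = 366 mm
Check: V = 3.78 m/s, Re = 3.09×10^6, f = 0.01341, h_f = 36.6 m ≈ 38.5 m ✓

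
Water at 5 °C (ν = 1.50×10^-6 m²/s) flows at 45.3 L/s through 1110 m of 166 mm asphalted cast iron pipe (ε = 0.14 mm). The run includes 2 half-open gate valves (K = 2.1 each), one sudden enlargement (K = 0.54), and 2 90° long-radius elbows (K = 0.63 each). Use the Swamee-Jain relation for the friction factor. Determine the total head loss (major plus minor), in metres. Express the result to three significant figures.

V = 4Q/(πD²) = 2.093 m/s; V²/2g = 0.2233 m
Re = 2.32×10^5, ε/D = 8.43×10^-4 → f = 0.02036 (Swamee-Jain)
Major: h_f = f(L/D)·V²/2g = 0.02036·6687·0.2233 = 30.40 m
Minor: ΣK = 6.00; h_m = ΣK·V²/2g = 1.340 m
Total H_L = 30.40 + 1.340 = 31.74 m

H_L ≈ 31.7 m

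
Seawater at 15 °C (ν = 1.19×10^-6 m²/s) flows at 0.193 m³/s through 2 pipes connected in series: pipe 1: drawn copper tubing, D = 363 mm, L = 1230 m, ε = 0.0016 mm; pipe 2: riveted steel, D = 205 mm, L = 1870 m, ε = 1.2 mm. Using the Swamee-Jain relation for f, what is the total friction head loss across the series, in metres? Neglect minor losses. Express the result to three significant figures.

H ≈ 517 m

Pipe 1: V = 1.865 m/s, Re = 5.69×10^5, ε/D = 4.41×10^-6, f = 0.01287, h_1 = f(L/D)V²/2g = 7.731 m
Pipe 2: V = 5.847 m/s, Re = 1.01×10^6, ε/D = 0.00585, f = 0.03201, h_2 = f(L/D)V²/2g = 508.9 m
Series → Q common, losses add: H = Σh = 516.6 m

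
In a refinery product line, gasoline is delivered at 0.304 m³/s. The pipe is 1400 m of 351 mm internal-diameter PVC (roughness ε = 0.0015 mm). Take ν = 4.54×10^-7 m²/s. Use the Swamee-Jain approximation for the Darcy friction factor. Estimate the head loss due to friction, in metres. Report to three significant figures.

h_f ≈ 20.5 m

V = 4Q/(πD²) = 4·0.304/(π·0.351²) = 3.142 m/s
Re = VD/ν = 3.142·0.351/4.54×10^-7 = 2.43×10^6 → turbulent
ε/D = 0.0015/351 = 4.27×10^-6
Swamee-Jain: f = 0.01024
h_f = f(L/D)V²/(2g) = 0.01024·(1400/0.351)·3.142²/(2·9.81) = 20.54 m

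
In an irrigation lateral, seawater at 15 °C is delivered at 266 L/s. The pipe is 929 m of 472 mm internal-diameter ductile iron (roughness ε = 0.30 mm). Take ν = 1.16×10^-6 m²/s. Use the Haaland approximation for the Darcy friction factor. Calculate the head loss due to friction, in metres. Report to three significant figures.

h_f ≈ 4.23 m

V = 4Q/(πD²) = 4·0.266/(π·0.472²) = 1.520 m/s
Re = VD/ν = 1.520·0.472/1.16×10^-6 = 6.19×10^5 → turbulent
ε/D = 0.30/472 = 6.36×10^-4
Haaland: f = 0.01826
h_f = f(L/D)V²/(2g) = 0.01826·(929/0.472)·1.520²/(2·9.81) = 4.233 m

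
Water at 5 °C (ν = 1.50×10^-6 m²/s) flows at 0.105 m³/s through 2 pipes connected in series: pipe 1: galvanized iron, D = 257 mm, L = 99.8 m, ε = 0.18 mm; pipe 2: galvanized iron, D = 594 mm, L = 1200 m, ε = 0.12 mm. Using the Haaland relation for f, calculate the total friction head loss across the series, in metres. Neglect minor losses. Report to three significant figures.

H ≈ 1.80 m

Pipe 1: V = 2.024 m/s, Re = 3.47×10^5, ε/D = 7.00×10^-4, f = 0.01902, h_1 = f(L/D)V²/2g = 1.542 m
Pipe 2: V = 0.3789 m/s, Re = 1.50×10^5, ε/D = 2.02×10^-4, f = 0.01758, h_2 = f(L/D)V²/2g = 0.2599 m
Series → Q common, losses add: H = Σh = 1.802 m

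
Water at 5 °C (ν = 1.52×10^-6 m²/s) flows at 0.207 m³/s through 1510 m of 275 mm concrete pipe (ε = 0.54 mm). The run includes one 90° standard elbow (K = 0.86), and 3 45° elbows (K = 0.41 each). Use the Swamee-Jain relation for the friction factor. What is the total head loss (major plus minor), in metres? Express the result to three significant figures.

H_L ≈ 81.9 m

V = 4Q/(πD²) = 3.485 m/s; V²/2g = 0.6191 m
Re = 6.31×10^5, ε/D = 0.00196 → f = 0.02370 (Swamee-Jain)
Major: h_f = f(L/D)·V²/2g = 0.02370·5491·0.6191 = 80.57 m
Minor: ΣK = 2.09; h_m = ΣK·V²/2g = 1.294 m
Total H_L = 80.57 + 1.294 = 81.86 m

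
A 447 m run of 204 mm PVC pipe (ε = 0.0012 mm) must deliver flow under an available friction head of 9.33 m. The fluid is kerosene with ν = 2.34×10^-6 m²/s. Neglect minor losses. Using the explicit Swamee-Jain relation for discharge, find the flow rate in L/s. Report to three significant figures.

Q ≈ 75.5 L/s

Swamee-Jain (Type II): Q = -0.965·√(gD⁵h_f/L)·ln[ε/(3.7D) + √(3.17ν²L/(gD³h_f))]
√(gD⁵h_f/L) = √(9.81·0.204⁵·9.33/447) = 0.008505
ε/(3.7D) = 1.59×10^-6; √(3.17ν²L/(gD³h_f)) = 9.99×10^-5
Q = -0.965·0.008505·ln(1.015×10^-4) = 0.07547 m³/s
Check: V = 2.31 m/s, Re = 2.01×10^5, f = 0.01557, h_f = 9.27 m ≈ 9.33 m ✓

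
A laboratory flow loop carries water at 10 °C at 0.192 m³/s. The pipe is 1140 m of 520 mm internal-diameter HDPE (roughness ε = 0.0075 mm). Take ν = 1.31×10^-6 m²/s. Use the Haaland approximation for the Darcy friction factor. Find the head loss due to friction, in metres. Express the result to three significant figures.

h_f ≈ 1.28 m

V = 4Q/(πD²) = 4·0.192/(π·0.520²) = 0.9041 m/s
Re = VD/ν = 0.9041·0.520/1.31×10^-6 = 3.59×10^5 → turbulent
ε/D = 0.0075/520 = 1.44×10^-5
Haaland: f = 0.01401
h_f = f(L/D)V²/(2g) = 0.01401·(1140/0.520)·0.9041²/(2·9.81) = 1.279 m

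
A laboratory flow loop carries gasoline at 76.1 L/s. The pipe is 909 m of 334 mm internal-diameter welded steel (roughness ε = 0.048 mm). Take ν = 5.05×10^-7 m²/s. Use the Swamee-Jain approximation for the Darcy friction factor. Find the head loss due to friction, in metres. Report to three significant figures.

V = 4Q/(πD²) = 4·0.0761/(π·0.334²) = 0.8686 m/s
Re = VD/ν = 0.8686·0.334/5.05×10^-7 = 5.74×10^5 → turbulent
ε/D = 0.048/334 = 1.44×10^-4
Swamee-Jain: f = 0.01475
h_f = f(L/D)V²/(2g) = 0.01475·(909/0.334)·0.8686²/(2·9.81) = 1.544 m

h_f ≈ 1.54 m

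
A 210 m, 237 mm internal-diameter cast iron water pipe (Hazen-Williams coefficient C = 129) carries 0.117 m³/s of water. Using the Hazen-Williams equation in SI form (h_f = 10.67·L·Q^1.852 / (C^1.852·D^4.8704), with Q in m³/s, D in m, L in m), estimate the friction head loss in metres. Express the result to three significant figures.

h_f = 10.67·210·0.117^1.852 / (129^1.852·0.237^4.8704) = 5.769 m

h_f ≈ 5.77 m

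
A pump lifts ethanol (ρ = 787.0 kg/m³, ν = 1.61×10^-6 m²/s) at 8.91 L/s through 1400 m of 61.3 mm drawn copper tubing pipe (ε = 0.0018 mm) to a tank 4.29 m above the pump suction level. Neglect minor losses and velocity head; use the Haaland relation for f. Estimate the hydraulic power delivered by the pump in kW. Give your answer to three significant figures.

V = 4Q/(πD²) = 3.019 m/s; Re = 1.15×10^5; ε/D = 2.94×10^-5; f = 0.01745
h_f = f(L/D)V²/2g = 185.1 m
Total head H = z + h_f = 4.29 + 185.1 = 189.4 m
P_hyd = ρgQH = 787.0·9.81·0.00891·189.4 = 13.03 kW

P_hyd ≈ 13.0 kW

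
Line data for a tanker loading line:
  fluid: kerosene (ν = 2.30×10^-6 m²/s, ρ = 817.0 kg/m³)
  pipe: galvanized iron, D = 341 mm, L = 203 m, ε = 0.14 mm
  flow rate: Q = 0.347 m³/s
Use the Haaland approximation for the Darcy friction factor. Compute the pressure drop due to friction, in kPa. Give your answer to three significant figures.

V = 4Q/(πD²) = 4·0.347/(π·0.341²) = 3.800 m/s
Re = VD/ν = 3.800·0.341/2.30×10^-6 = 5.63×10^5 → turbulent
ε/D = 0.14/341 = 4.11×10^-4
Haaland: f = 0.01688
h_f = f(L/D)V²/(2g) = 0.01688·(203/0.341)·3.800²/(2·9.81) = 7.395 m
Δp = ρg·h_f = 817.0·9.81·7.395 = 59.27 kPa

Δp ≈ 59.3 kPa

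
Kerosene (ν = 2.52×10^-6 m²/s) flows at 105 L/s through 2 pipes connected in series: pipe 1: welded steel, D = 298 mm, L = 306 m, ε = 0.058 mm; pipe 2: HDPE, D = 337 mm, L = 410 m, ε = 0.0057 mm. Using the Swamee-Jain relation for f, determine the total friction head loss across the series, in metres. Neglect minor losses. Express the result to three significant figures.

H ≈ 3.47 m

Pipe 1: V = 1.505 m/s, Re = 1.78×10^5, ε/D = 1.95×10^-4, f = 0.01737, h_1 = f(L/D)V²/2g = 2.060 m
Pipe 2: V = 1.177 m/s, Re = 1.57×10^5, ε/D = 1.69×10^-5, f = 0.01642, h_2 = f(L/D)V²/2g = 1.411 m
Series → Q common, losses add: H = Σh = 3.471 m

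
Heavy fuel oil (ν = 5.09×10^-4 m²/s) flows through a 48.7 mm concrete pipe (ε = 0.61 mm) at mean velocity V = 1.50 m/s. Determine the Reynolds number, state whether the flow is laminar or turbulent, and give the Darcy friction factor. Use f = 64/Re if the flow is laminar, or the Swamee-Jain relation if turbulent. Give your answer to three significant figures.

Re ≈ 144; laminar; f = 64/Re ≈ 0.446

Re = VD/ν = 1.500·0.0487/5.09×10^-4 = 144
Re < 2300 → laminar → f = 64/Re = 0.4459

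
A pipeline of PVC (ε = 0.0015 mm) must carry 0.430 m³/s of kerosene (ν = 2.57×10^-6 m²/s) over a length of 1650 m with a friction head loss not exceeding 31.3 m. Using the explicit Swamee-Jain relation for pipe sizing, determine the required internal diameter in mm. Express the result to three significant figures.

Swamee-Jain (Type III): D = 0.66·[ε^1.25·(LQ²/(gh_f))^4.75 + ν·Q^9.4·(L/(gh_f))^5.2]^0.04
LQ²/(gh_f) = 0.9936; L/(gh_f) = 5.374
Term 1 = ε^1.25·(…)^4.75 = 5.09×10^-8; Term 2 = ν·Q^9.4·(…)^5.2 = 5.78×10^-6
D = 0.66·(5.09×10^-8 + 5.78×10^-6)^0.04 = 0.4075 m = 408 mm
Check: V = 3.30 m/s, Re = 5.23×10^5, f = 0.01305, h_f = 29.3 m ≈ 31.3 m ✓

D ≈ 408 mm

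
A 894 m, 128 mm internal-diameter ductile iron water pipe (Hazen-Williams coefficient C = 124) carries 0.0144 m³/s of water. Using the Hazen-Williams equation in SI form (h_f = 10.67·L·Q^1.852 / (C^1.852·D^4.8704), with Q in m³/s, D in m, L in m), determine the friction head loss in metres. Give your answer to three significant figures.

h_f = 10.67·894·0.0144^1.852 / (124^1.852·0.128^4.8704) = 10.97 m

h_f ≈ 11.0 m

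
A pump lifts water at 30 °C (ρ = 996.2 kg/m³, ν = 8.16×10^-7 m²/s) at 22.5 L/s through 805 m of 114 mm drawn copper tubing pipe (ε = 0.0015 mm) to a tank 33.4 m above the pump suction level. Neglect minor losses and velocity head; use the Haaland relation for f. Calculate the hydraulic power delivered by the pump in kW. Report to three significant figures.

P_hyd ≈ 12.9 kW

V = 4Q/(πD²) = 2.204 m/s; Re = 3.08×10^5; ε/D = 1.32×10^-5; f = 0.01438
h_f = f(L/D)V²/2g = 25.15 m
Total head H = z + h_f = 33.4 + 25.15 = 58.55 m
P_hyd = ρgQH = 996.2·9.81·0.0225·58.55 = 12.87 kW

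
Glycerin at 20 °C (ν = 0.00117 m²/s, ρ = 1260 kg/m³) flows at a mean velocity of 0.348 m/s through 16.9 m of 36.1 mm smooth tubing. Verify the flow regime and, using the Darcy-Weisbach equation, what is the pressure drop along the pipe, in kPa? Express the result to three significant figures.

Re = VD/ν = 0.348·0.03610/0.00117 = 10.7 → laminar (Re < 2300)
f = 64/Re = 5.960
h_f = f(L/D)V²/(2g) = 5.960·(16.9/0.03610)·0.348²/(2·9.81) = 17.22 m
Δp = ρg·h_f = 1260·9.81·17.22 = 212.9 kPa

Δp ≈ 213 kPa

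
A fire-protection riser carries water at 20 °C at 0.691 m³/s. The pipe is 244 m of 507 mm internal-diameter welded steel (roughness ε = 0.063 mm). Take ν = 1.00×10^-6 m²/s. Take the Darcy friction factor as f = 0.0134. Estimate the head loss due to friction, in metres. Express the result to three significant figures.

V = 4Q/(πD²) = 4·0.691/(π·0.507²) = 3.423 m/s
h_f = f(L/D)V²/(2g) = 0.01340·(244/0.507)·3.423²/(2·9.81) = 3.851 m

h_f ≈ 3.85 m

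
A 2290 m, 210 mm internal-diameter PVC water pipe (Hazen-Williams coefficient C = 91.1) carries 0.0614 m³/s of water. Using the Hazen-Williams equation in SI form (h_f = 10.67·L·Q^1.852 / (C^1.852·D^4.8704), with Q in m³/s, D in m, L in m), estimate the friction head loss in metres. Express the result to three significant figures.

h_f ≈ 65.4 m

h_f = 10.67·2290·0.0614^1.852 / (91.1^1.852·0.210^4.8704) = 65.42 m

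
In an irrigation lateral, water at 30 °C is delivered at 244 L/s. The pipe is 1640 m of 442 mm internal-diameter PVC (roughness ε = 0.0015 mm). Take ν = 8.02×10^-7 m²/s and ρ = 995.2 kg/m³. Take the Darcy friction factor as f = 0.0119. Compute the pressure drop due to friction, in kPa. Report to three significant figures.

Δp ≈ 55.6 kPa

V = 4Q/(πD²) = 4·0.244/(π·0.442²) = 1.590 m/s
h_f = f(L/D)V²/(2g) = 0.01190·(1640/0.442)·1.590²/(2·9.81) = 5.691 m
Δp = ρg·h_f = 995.2·9.81·5.691 = 55.56 kPa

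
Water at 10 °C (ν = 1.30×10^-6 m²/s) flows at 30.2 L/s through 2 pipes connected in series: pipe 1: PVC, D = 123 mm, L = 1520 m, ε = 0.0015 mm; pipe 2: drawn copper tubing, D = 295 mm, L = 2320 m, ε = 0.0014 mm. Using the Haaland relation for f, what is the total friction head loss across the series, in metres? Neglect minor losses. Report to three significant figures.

H ≈ 62.6 m

Pipe 1: V = 2.542 m/s, Re = 2.40×10^5, ε/D = 1.22×10^-5, f = 0.01504, h_1 = f(L/D)V²/2g = 61.20 m
Pipe 2: V = 0.4418 m/s, Re = 1.00×10^5, ε/D = 4.75×10^-6, f = 0.01783, h_2 = f(L/D)V²/2g = 1.395 m
Series → Q common, losses add: H = Σh = 62.59 m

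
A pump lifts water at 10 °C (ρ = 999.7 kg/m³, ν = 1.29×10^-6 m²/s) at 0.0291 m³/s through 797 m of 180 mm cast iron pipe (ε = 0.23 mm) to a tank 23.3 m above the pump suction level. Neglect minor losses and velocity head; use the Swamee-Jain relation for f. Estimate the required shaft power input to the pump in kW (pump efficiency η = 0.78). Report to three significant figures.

P_shaft ≈ 11.0 kW

V = 4Q/(πD²) = 1.144 m/s; Re = 1.60×10^5; ε/D = 0.00128; f = 0.02250
h_f = f(L/D)V²/2g = 6.642 m
Total head H = z + h_f = 23.3 + 6.642 = 29.94 m
P_hyd = ρgQH = 999.7·9.81·0.0291·29.94 = 8.545 kW
P_shaft = P_hyd/η = 8.545/0.78 = 10.96 kW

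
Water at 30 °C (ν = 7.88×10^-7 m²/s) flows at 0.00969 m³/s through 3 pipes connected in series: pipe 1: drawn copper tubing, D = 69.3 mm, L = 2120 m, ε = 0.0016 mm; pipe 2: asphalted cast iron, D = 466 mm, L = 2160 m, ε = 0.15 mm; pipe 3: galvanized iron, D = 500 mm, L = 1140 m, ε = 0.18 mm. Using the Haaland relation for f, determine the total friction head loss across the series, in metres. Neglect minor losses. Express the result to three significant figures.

Pipe 1: V = 2.569 m/s, Re = 2.26×10^5, ε/D = 2.31×10^-5, f = 0.01530, h_1 = f(L/D)V²/2g = 157.4 m
Pipe 2: V = 0.05681 m/s, Re = 3.36×10^4, ε/D = 3.22×10^-4, f = 0.02347, h_2 = f(L/D)V²/2g = 0.01790 m
Pipe 3: V = 0.04935 m/s, Re = 3.13×10^4, ε/D = 3.60×10^-4, f = 0.02391, h_3 = f(L/D)V²/2g = 0.006768 m
Series → Q common, losses add: H = Σh = 157.4 m

H ≈ 157 m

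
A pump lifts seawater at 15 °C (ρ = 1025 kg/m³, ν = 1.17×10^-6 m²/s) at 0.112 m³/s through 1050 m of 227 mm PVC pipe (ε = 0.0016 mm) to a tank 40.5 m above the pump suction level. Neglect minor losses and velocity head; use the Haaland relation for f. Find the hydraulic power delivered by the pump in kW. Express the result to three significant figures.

V = 4Q/(πD²) = 2.767 m/s; Re = 5.37×10^5; ε/D = 7.05×10^-6; f = 0.01298
h_f = f(L/D)V²/2g = 23.44 m
Total head H = z + h_f = 40.5 + 23.44 = 63.94 m
P_hyd = ρgQH = 1025·9.81·0.112·63.94 = 72.01 kW

P_hyd ≈ 72.0 kW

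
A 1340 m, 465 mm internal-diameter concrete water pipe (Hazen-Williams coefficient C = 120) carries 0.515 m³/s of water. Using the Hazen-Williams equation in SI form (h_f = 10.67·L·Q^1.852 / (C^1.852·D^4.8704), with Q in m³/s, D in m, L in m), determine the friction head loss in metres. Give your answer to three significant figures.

h_f ≈ 24.6 m

h_f = 10.67·1340·0.515^1.852 / (120^1.852·0.465^4.8704) = 24.58 m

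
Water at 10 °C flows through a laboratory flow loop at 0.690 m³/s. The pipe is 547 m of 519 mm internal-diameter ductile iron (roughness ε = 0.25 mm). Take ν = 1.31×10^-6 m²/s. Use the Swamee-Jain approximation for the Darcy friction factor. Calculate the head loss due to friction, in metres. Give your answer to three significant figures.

h_f ≈ 9.75 m

V = 4Q/(πD²) = 4·0.690/(π·0.519²) = 3.262 m/s
Re = VD/ν = 3.262·0.519/1.31×10^-6 = 1.29×10^6 → turbulent
ε/D = 0.25/519 = 4.82×10^-4
Swamee-Jain: f = 0.01705
h_f = f(L/D)V²/(2g) = 0.01705·(547/0.519)·3.262²/(2·9.81) = 9.745 m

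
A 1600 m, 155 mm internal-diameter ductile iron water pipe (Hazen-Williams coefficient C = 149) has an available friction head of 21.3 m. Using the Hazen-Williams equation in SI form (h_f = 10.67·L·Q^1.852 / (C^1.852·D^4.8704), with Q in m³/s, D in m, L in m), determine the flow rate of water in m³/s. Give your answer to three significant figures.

Q ≈ 0.0299 m³/s

Rearranging: Q = [h_f·C^1.852·D^4.8704 / (10.67·L)]^(1/1.852)
Q = [21.3·149^1.852·0.155^4.8704 / (10.67·1600)]^0.540 = 0.02992 m³/s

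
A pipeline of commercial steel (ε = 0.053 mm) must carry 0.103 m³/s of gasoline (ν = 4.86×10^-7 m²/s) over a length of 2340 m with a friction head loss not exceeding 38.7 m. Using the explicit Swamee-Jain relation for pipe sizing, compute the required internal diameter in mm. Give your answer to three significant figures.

Swamee-Jain (Type III): D = 0.66·[ε^1.25·(LQ²/(gh_f))^4.75 + ν·Q^9.4·(L/(gh_f))^5.2]^0.04
LQ²/(gh_f) = 0.06539; L/(gh_f) = 6.164
Term 1 = ε^1.25·(…)^4.75 = 1.07×10^-11; Term 2 = ν·Q^9.4·(…)^5.2 = 3.27×10^-12
D = 0.66·(1.07×10^-11 + 3.27×10^-12)^0.04 = 0.2429 m = 243 mm
Check: V = 2.22 m/s, Re = 1.11×10^6, f = 0.01489, h_f = 36.1 m ≈ 38.7 m ✓

D ≈ 243 mm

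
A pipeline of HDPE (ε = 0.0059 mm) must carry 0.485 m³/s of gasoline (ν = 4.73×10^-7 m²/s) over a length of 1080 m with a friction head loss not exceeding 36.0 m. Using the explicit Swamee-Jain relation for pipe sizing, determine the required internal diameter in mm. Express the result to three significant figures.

D ≈ 359 mm

Swamee-Jain (Type III): D = 0.66·[ε^1.25·(LQ²/(gh_f))^4.75 + ν·Q^9.4·(L/(gh_f))^5.2]^0.04
LQ²/(gh_f) = 0.7193; L/(gh_f) = 3.058
Term 1 = ε^1.25·(…)^4.75 = 6.08×10^-8; Term 2 = ν·Q^9.4·(…)^5.2 = 1.76×10^-7
D = 0.66·(6.08×10^-8 + 1.76×10^-7)^0.04 = 0.3585 m = 359 mm
Check: V = 4.80 m/s, Re = 3.64×10^6, f = 0.01026, h_f = 36.4 m ≈ 36.0 m ✓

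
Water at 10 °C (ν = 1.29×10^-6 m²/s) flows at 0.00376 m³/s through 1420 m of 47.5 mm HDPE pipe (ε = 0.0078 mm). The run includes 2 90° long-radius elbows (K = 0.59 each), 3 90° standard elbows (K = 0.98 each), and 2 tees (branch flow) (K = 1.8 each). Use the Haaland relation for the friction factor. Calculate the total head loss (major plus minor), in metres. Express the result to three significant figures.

V = 4Q/(πD²) = 2.122 m/s; V²/2g = 0.2295 m
Re = 7.81×10^4, ε/D = 1.64×10^-4 → f = 0.01942 (Haaland)
Major: h_f = f(L/D)·V²/2g = 0.01942·29895·0.2295 = 133.2 m
Minor: ΣK = 7.72; h_m = ΣK·V²/2g = 1.771 m
Total H_L = 133.2 + 1.771 = 135.0 m

H_L ≈ 135 m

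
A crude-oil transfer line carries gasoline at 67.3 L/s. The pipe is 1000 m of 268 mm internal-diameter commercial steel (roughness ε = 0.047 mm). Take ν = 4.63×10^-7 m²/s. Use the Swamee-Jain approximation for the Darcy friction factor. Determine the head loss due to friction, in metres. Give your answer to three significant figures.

V = 4Q/(πD²) = 4·0.0673/(π·0.268²) = 1.193 m/s
Re = VD/ν = 1.193·0.268/4.63×10^-7 = 6.91×10^5 → turbulent
ε/D = 0.047/268 = 1.75×10^-4
Swamee-Jain: f = 0.01487
h_f = f(L/D)V²/(2g) = 0.01487·(1000/0.268)·1.193²/(2·9.81) = 4.024 m

h_f ≈ 4.02 m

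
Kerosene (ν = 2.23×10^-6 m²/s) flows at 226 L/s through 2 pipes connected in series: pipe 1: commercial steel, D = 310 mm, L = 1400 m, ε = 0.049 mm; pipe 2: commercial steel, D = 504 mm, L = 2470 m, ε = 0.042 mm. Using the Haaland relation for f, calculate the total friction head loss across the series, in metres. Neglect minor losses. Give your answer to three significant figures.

H ≈ 36.2 m

Pipe 1: V = 2.994 m/s, Re = 4.16×10^5, ε/D = 1.58×10^-4, f = 0.01516, h_1 = f(L/D)V²/2g = 31.28 m
Pipe 2: V = 1.133 m/s, Re = 2.56×10^5, ε/D = 8.33×10^-5, f = 0.01545, h_2 = f(L/D)V²/2g = 4.952 m
Series → Q common, losses add: H = Σh = 36.23 m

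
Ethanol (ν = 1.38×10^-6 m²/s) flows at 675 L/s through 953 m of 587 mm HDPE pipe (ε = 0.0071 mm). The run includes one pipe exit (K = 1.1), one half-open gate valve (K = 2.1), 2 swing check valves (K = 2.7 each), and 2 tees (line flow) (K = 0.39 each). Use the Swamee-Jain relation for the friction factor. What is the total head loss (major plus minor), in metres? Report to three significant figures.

V = 4Q/(πD²) = 2.494 m/s; V²/2g = 0.3171 m
Re = 1.06×10^6, ε/D = 1.21×10^-5 → f = 0.01180 (Swamee-Jain)
Major: h_f = f(L/D)·V²/2g = 0.01180·1624·0.3171 = 6.074 m
Minor: ΣK = 9.38; h_m = ΣK·V²/2g = 2.974 m
Total H_L = 6.074 + 2.974 = 9.048 m

H_L ≈ 9.05 m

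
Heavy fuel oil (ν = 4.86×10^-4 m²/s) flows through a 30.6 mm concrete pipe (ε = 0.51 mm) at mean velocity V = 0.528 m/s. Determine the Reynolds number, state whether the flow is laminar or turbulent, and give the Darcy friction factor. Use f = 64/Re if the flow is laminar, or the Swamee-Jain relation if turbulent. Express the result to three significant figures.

Re ≈ 33.2; laminar; f = 64/Re ≈ 1.93

Re = VD/ν = 0.5280·0.0306/4.86×10^-4 = 33.2
Re < 2300 → laminar → f = 64/Re = 1.925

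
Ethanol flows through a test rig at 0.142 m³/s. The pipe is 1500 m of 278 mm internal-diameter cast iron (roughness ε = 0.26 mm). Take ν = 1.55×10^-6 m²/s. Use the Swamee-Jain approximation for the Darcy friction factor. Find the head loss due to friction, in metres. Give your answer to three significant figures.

V = 4Q/(πD²) = 4·0.142/(π·0.278²) = 2.339 m/s
Re = VD/ν = 2.339·0.278/1.55×10^-6 = 4.20×10^5 → turbulent
ε/D = 0.26/278 = 9.35×10^-4
Swamee-Jain: f = 0.02019
h_f = f(L/D)V²/(2g) = 0.02019·(1500/0.278)·2.339²/(2·9.81) = 30.39 m

h_f ≈ 30.4 m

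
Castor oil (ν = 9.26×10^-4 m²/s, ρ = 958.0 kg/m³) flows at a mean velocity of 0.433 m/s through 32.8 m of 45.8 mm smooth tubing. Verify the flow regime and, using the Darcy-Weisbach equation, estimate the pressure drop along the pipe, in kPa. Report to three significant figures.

Re = VD/ν = 0.433·0.04580/9.26×10^-4 = 21.4 → laminar (Re < 2300)
f = 64/Re = 2.988
h_f = f(L/D)V²/(2g) = 2.988·(32.8/0.04580)·0.433²/(2·9.81) = 20.45 m
Δp = ρg·h_f = 958.0·9.81·20.45 = 192.2 kPa

Δp ≈ 192 kPa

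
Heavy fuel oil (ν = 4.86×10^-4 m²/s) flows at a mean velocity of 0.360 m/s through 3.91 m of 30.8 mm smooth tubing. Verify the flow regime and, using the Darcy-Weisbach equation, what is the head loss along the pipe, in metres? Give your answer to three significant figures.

h_f ≈ 2.35 m

Re = VD/ν = 0.360·0.03080/4.86×10^-4 = 22.8 → laminar (Re < 2300)
f = 64/Re = 2.805
h_f = f(L/D)V²/(2g) = 2.805·(3.91/0.03080)·0.360²/(2·9.81) = 2.352 m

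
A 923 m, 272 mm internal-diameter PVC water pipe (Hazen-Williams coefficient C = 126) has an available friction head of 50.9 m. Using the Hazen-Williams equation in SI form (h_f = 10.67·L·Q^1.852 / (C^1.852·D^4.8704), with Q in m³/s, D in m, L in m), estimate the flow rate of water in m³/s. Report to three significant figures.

Rearranging: Q = [h_f·C^1.852·D^4.8704 / (10.67·L)]^(1/1.852)
Q = [50.9·126^1.852·0.272^4.8704 / (10.67·923)]^0.540 = 0.2392 m³/s

Q ≈ 0.239 m³/s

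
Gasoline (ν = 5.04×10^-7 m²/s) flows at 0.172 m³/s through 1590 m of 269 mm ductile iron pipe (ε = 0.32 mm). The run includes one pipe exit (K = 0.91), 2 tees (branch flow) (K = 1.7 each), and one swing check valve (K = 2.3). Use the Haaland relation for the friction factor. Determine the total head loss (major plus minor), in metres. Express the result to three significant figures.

V = 4Q/(πD²) = 3.026 m/s; V²/2g = 0.4668 m
Re = 1.62×10^6, ε/D = 0.00119 → f = 0.02068 (Haaland)
Major: h_f = f(L/D)·V²/2g = 0.02068·5911·0.4668 = 57.06 m
Minor: ΣK = 6.61; h_m = ΣK·V²/2g = 3.086 m
Total H_L = 57.06 + 3.086 = 60.15 m

H_L ≈ 60.1 m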